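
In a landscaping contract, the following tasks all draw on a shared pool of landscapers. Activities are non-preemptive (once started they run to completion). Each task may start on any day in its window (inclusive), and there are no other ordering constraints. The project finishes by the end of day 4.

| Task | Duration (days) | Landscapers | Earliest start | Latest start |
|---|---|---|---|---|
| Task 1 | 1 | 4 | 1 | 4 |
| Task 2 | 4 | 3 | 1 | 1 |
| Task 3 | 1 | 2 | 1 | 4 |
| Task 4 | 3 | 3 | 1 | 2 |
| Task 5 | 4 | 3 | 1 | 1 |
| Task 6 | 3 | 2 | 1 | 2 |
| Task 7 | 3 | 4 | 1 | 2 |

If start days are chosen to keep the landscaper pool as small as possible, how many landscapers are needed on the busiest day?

15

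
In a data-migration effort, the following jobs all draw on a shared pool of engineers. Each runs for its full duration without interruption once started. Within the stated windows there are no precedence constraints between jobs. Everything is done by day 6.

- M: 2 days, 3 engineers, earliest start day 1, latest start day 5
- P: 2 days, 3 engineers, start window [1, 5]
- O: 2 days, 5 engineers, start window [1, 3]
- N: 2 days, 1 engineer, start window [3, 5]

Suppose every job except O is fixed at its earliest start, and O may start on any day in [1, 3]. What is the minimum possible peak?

O@1: d1:11  d2:11  d3:1  d4:1  d5:0  d6:0 → peak 11
O@2: d1:6  d2:11  d3:6  d4:1  d5:0  d6:0 → peak 11
O@3: d1:6  d2:6  d3:6  d4:6  d5:0  d6:0 → peak 6
Best is O@3, peak 6.

6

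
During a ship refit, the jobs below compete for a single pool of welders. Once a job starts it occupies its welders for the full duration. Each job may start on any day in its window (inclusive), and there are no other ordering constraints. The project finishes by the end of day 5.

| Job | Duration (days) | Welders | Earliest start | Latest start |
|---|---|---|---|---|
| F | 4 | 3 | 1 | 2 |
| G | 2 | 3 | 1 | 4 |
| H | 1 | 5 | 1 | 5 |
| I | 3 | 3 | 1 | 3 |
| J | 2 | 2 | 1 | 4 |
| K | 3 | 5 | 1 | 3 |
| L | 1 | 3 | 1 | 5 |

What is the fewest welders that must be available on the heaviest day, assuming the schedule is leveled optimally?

11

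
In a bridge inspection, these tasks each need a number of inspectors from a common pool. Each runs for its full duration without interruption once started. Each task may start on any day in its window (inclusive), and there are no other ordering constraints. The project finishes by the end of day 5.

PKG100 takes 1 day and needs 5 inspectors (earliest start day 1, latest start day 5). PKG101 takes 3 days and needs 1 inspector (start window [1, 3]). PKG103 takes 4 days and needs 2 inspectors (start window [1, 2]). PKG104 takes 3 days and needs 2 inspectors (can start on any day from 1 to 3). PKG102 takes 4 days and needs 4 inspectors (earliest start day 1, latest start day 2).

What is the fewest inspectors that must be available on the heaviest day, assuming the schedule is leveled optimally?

Early-start (PKG100@1, PKG101@1, PKG103@1, PKG104@1, PKG102@1) gives peak 14: d1:14  d2:9  d3:9  d4:6  d5:0.
Shift PKG104→2, PKG102→2.
Schedule PKG100@1, PKG101@1, PKG103@1, PKG104@2, PKG102@2: d1:8  d2:9  d3:9  d4:8  d5:4 — peak 9.

9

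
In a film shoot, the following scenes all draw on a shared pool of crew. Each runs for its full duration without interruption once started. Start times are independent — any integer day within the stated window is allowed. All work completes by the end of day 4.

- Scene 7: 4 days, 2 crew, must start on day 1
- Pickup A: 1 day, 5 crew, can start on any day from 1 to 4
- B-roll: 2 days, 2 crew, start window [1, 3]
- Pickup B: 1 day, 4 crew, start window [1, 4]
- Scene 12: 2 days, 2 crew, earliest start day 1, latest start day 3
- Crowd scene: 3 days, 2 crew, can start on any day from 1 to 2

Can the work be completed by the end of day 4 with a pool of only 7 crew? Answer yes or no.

Total crew member-days = 31; over 4 days the average is 31/4 > 7, so some day must exceed 7.

no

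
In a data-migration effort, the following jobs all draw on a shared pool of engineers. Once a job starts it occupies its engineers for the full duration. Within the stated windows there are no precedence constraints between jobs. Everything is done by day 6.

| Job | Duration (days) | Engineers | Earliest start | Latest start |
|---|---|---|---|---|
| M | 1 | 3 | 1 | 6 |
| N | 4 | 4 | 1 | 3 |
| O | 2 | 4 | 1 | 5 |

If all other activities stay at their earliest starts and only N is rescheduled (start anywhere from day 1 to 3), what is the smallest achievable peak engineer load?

N@1: d1:11  d2:8  d3:4  d4:4  d5:0  d6:0 → peak 11
N@2: d1:7  d2:8  d3:4  d4:4  d5:4  d6:0 → peak 8
N@3: d1:7  d2:4  d3:4  d4:4  d5:4  d6:4 → peak 7
Best is N@3, peak 7.

7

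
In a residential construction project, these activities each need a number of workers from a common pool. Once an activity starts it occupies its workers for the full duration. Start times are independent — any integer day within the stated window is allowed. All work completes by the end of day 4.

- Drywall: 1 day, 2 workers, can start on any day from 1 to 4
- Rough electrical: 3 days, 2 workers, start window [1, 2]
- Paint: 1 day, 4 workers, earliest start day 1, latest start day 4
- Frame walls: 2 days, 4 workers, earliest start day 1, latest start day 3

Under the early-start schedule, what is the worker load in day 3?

2

At early start, day 3 has: Rough electrical.
Demand: 2 = 2.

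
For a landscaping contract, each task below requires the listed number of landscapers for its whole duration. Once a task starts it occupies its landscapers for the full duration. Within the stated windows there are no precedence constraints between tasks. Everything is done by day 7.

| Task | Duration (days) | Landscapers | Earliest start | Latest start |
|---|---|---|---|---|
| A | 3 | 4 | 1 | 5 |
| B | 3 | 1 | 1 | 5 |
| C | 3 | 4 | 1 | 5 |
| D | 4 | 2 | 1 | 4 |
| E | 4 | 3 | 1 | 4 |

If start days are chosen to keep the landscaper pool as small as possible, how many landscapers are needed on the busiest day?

7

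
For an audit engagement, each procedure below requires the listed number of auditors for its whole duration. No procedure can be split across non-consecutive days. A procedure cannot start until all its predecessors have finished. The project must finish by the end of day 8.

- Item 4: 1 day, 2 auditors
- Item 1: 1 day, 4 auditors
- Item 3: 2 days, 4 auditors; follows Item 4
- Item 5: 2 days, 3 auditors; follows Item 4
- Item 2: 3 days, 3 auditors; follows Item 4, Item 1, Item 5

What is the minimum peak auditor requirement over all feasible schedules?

Early-start (Item 4@1, Item 1@1, Item 3@2, Item 5@2, Item 2@4) gives peak 7: d1:6  d2:7  d3:7  d4:3  d5:3  d6:3  d7:0  d8:0.
Shift Item 5→4, Item 2→6.
Schedule Item 4@1, Item 1@1, Item 3@2, Item 5@4, Item 2@6: d1:6  d2:4  d3:4  d4:3  d5:3  d6:3  d7:3  d8:3 — peak 6.

6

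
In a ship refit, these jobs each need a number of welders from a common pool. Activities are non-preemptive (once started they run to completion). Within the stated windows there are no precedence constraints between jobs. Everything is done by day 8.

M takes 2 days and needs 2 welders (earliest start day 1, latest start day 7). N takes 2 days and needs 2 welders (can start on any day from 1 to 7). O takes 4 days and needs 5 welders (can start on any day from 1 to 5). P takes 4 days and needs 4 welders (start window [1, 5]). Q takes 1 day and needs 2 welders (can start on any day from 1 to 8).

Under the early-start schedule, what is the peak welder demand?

15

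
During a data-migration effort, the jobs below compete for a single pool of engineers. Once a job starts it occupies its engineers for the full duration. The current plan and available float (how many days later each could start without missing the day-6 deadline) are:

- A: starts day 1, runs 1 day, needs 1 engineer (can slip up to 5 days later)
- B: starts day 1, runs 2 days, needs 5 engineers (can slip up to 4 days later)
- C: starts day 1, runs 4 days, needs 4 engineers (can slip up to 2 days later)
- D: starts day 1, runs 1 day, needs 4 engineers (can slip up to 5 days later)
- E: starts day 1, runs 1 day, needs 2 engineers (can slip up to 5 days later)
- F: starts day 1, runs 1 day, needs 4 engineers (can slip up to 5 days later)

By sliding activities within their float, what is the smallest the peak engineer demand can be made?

8

Early-start (A@1, B@1, C@1, D@1, E@1, F@1) gives peak 20: d1:20  d2:9  d3:4  d4:4  d5:0  d6:0.
Shift C→3, D→3, F→4.
Schedule A@1, B@1, C@3, D@3, E@1, F@4: d1:8  d2:5  d3:8  d4:8  d5:4  d6:4 — peak 8.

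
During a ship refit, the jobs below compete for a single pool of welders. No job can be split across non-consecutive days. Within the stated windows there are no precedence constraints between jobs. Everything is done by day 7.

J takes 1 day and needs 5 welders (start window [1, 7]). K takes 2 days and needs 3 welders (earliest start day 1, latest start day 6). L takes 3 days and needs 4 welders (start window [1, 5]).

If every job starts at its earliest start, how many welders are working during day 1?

12

At early start, day 1 has: J, K, L.
Demand: 5 + 3 + 4 = 12.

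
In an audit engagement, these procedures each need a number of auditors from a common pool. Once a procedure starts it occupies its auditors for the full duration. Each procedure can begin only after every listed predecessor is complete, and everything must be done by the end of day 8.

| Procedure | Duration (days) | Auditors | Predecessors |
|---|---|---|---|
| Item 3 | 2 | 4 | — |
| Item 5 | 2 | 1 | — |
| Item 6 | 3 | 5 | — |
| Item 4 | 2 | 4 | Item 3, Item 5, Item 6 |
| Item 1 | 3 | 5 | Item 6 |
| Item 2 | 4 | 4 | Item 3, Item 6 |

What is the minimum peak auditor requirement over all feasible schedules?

Early-start (Item 3@1, Item 5@1, Item 6@1, Item 4@4, Item 1@4, Item 2@4) gives peak 13: d1:10  d2:10  d3:5  d4:13  d5:13  d6:9  d7:4  d8:0.
Shift Item 5→3, Item 4→7, Item 2→5.
Schedule Item 3@1, Item 5@3, Item 6@1, Item 4@7, Item 1@4, Item 2@5: d1:9  d2:9  d3:6  d4:6  d5:9  d6:9  d7:8  d8:8 — peak 9.

9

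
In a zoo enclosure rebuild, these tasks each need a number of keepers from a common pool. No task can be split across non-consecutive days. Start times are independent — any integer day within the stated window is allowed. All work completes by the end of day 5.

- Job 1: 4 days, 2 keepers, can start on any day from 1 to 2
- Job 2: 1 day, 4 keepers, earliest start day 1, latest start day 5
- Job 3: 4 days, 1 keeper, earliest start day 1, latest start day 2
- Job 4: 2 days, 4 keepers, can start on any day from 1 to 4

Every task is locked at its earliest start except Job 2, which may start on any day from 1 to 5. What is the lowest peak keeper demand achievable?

7

Job 2@1: d1:11  d2:7  d3:3  d4:3  d5:0 → peak 11
Job 2@2: d1:7  d2:11  d3:3  d4:3  d5:0 → peak 11
Job 2@3: d1:7  d2:7  d3:7  d4:3  d5:0 → peak 7
Job 2@4: d1:7  d2:7  d3:3  d4:7  d5:0 → peak 7
Job 2@5: d1:7  d2:7  d3:3  d4:3  d5:4 → peak 7
Best is Job 2@3, peak 7.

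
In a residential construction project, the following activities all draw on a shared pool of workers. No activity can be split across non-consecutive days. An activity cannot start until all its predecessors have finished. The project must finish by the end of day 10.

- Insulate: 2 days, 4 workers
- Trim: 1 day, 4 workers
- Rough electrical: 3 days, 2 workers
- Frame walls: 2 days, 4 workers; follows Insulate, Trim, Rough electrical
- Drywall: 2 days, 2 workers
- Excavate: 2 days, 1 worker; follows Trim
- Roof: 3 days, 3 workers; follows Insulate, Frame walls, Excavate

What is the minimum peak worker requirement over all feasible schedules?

6

Early-start (Insulate@1, Trim@1, Rough electrical@1, Frame walls@4, Drywall@1, Excavate@2, Roof@6) gives peak 12: d1:12  d2:9  d3:3  d4:4  d5:4  d6:3  d7:3  d8:3  d9:0  d10:0.
Shift Trim→3, Drywall→4, Excavate→6, Roof→8.
Schedule Insulate@1, Trim@3, Rough electrical@1, Frame walls@4, Drywall@4, Excavate@6, Roof@8: d1:6  d2:6  d3:6  d4:6  d5:6  d6:1  d7:1  d8:3  d9:3  d10:3 — peak 6.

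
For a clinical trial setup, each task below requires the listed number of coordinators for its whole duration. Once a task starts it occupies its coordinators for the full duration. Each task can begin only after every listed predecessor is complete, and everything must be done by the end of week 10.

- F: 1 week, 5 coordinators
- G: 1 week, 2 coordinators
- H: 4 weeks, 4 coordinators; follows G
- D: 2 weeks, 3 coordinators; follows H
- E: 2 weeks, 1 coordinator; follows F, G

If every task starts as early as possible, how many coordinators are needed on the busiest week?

7

Early-start schedule: F@1, G@1, H@2, D@6, E@2.
Load per week: week 1: 7, week 2: 5, week 3: 5, week 4: 4, week 5: 4, week 6: 3, week 7: 3, week 8: 0, week 9: 0, week 10: 0.
Peak is 7.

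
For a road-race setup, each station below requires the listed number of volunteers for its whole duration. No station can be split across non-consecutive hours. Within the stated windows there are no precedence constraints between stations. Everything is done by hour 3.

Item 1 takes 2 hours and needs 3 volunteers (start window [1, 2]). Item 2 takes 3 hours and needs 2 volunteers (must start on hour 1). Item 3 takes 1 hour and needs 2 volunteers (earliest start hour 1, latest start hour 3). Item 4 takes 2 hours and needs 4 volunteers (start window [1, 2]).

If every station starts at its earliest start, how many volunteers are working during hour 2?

9

At early start, hour 2 has: Item 1, Item 2, Item 4.
Demand: 3 + 2 + 4 = 9.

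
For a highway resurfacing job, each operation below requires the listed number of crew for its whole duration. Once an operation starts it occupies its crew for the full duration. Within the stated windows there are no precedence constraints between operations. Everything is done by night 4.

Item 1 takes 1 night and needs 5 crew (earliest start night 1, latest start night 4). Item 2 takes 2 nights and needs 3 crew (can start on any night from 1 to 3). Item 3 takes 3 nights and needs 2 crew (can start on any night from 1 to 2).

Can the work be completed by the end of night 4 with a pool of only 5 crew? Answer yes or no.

Schedule Item 1@1, Item 2@2, Item 3@2: n1:5  n2:5  n3:5  n4:2 — peak 5 ≤ 5.

yes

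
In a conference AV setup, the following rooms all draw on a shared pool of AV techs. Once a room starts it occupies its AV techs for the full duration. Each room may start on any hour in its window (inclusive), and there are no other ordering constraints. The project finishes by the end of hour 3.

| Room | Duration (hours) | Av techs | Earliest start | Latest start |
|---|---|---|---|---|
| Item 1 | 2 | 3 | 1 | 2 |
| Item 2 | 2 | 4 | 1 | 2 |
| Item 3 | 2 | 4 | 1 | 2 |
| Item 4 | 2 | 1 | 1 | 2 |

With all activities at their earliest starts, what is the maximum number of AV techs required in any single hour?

Early-start schedule: Item 1@1, Item 2@1, Item 3@1, Item 4@1.
Load per hour: hour 1: 12, hour 2: 12, hour 3: 0.
Peak is 12.

12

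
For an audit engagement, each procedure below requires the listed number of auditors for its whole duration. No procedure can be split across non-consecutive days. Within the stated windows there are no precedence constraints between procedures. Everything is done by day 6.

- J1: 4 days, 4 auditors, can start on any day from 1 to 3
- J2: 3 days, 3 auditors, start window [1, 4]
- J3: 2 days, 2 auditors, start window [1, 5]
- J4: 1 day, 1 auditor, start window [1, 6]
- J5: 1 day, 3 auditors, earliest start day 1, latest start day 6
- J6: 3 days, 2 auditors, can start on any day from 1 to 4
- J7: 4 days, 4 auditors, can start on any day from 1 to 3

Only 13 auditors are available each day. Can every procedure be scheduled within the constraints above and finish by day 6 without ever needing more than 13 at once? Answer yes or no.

Schedule J1@1, J2@1, J3@1, J4@1, J5@5, J6@4, J7@3: d1:10  d2:9  d3:11  d4:10  d5:9  d6:6 — peak 11 ≤ 13.

yes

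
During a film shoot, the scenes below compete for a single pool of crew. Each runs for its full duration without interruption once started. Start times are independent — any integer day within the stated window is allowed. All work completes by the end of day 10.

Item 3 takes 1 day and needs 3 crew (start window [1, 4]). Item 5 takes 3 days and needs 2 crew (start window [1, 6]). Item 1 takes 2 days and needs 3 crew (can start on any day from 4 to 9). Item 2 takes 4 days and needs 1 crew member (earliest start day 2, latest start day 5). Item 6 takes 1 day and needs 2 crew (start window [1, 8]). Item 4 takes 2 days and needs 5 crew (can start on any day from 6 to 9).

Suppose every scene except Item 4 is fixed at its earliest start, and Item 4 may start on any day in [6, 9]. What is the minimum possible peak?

7

Item 4@6: d1:7  d2:3  d3:3  d4:4  d5:4  d6:5  d7:5  d8:0  d9:0  d10:0 → peak 7
Item 4@7: d1:7  d2:3  d3:3  d4:4  d5:4  d6:0  d7:5  d8:5  d9:0  d10:0 → peak 7
Item 4@8: d1:7  d2:3  d3:3  d4:4  d5:4  d6:0  d7:0  d8:5  d9:5  d10:0 → peak 7
Item 4@9: d1:7  d2:3  d3:3  d4:4  d5:4  d6:0  d7:0  d8:0  d9:5  d10:5 → peak 7
Best is Item 4@6, peak 7.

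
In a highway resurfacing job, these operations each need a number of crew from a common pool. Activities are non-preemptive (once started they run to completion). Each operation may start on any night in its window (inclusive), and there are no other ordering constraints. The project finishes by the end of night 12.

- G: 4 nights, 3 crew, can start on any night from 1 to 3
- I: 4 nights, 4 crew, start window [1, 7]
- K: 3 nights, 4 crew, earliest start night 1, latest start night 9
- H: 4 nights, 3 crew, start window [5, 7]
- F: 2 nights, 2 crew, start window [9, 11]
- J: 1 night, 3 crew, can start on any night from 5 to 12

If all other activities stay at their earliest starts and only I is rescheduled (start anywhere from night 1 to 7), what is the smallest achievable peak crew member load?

7

I@1: n1:11  n2:11  n3:11  n4:7  n5:6  n6:3  n7:3  n8:3  n9:2  n10:2  n11:0  n12:0 → peak 11
I@2: n1:7  n2:11  n3:11  n4:7  n5:10  n6:3  n7:3  n8:3  n9:2  n10:2  n11:0  n12:0 → peak 11
I@3: n1:7  n2:7  n3:11  n4:7  n5:10  n6:7  n7:3  n8:3  n9:2  n10:2  n11:0  n12:0 → peak 11
I@4: n1:7  n2:7  n3:7  n4:7  n5:10  n6:7  n7:7  n8:3  n9:2  n10:2  n11:0  n12:0 → peak 10
I@5: n1:7  n2:7  n3:7  n4:3  n5:10  n6:7  n7:7  n8:7  n9:2  n10:2  n11:0  n12:0 → peak 10
I@6: n1:7  n2:7  n3:7  n4:3  n5:6  n6:7  n7:7  n8:7  n9:6  n10:2  n11:0  n12:0 → peak 7
I@7: n1:7  n2:7  n3:7  n4:3  n5:6  n6:3  n7:7  n8:7  n9:6  n10:6  n11:0  n12:0 → peak 7
Best is I@6, peak 7.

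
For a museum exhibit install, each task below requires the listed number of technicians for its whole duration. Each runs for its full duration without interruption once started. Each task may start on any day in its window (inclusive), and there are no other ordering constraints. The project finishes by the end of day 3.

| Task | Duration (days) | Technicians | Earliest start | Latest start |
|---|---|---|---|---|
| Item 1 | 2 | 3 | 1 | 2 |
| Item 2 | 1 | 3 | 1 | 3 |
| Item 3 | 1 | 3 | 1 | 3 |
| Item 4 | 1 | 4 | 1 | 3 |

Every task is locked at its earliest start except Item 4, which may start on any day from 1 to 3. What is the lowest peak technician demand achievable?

Item 4@1: d1:13  d2:3  d3:0 → peak 13
Item 4@2: d1:9  d2:7  d3:0 → peak 9
Item 4@3: d1:9  d2:3  d3:4 → peak 9
Best is Item 4@2, peak 9.

9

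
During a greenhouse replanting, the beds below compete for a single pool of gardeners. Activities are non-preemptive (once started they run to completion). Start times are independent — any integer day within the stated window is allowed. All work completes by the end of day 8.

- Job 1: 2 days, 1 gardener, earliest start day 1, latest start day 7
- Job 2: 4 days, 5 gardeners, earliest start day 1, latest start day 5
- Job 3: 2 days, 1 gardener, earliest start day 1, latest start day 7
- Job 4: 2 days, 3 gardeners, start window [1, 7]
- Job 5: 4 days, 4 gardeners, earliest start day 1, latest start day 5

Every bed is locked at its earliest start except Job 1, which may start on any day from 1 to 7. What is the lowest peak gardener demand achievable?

Job 1@1: d1:14  d2:14  d3:9  d4:9  d5:0  d6:0  d7:0  d8:0 → peak 14
Job 1@2: d1:13  d2:14  d3:10  d4:9  d5:0  d6:0  d7:0  d8:0 → peak 14
Job 1@3: d1:13  d2:13  d3:10  d4:10  d5:0  d6:0  d7:0  d8:0 → peak 13
Job 1@4: d1:13  d2:13  d3:9  d4:10  d5:1  d6:0  d7:0  d8:0 → peak 13
Job 1@5: d1:13  d2:13  d3:9  d4:9  d5:1  d6:1  d7:0  d8:0 → peak 13
Job 1@6: d1:13  d2:13  d3:9  d4:9  d5:0  d6:1  d7:1  d8:0 → peak 13
Job 1@7: d1:13  d2:13  d3:9  d4:9  d5:0  d6:0  d7:1  d8:1 → peak 13
Best is Job 1@3, peak 13.

13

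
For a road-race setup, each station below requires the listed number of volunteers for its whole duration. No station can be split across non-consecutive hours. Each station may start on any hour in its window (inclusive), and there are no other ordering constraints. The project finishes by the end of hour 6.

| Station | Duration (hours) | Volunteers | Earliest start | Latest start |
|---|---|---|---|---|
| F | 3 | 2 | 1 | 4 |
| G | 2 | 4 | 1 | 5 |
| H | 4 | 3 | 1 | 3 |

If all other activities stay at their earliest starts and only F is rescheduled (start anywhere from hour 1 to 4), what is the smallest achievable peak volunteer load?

7

F@1: h1:9  h2:9  h3:5  h4:3  h5:0  h6:0 → peak 9
F@2: h1:7  h2:9  h3:5  h4:5  h5:0  h6:0 → peak 9
F@3: h1:7  h2:7  h3:5  h4:5  h5:2  h6:0 → peak 7
F@4: h1:7  h2:7  h3:3  h4:5  h5:2  h6:2 → peak 7
Best is F@3, peak 7.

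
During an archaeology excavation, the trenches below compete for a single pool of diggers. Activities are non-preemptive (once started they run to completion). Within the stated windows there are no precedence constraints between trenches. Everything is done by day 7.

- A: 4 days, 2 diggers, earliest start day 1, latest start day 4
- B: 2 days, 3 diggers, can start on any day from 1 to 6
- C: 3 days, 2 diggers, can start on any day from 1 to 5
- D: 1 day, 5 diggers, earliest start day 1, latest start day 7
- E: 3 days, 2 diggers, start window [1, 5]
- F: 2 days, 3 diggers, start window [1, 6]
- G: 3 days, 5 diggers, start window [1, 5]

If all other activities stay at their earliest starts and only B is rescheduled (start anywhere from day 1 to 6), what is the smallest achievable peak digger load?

B@1: d1:22  d2:17  d3:11  d4:2  d5:0  d6:0  d7:0 → peak 22
B@2: d1:19  d2:17  d3:14  d4:2  d5:0  d6:0  d7:0 → peak 19
B@3: d1:19  d2:14  d3:14  d4:5  d5:0  d6:0  d7:0 → peak 19
B@4: d1:19  d2:14  d3:11  d4:5  d5:3  d6:0  d7:0 → peak 19
B@5: d1:19  d2:14  d3:11  d4:2  d5:3  d6:3  d7:0 → peak 19
B@6: d1:19  d2:14  d3:11  d4:2  d5:0  d6:3  d7:3 → peak 19
Best is B@2, peak 19.

19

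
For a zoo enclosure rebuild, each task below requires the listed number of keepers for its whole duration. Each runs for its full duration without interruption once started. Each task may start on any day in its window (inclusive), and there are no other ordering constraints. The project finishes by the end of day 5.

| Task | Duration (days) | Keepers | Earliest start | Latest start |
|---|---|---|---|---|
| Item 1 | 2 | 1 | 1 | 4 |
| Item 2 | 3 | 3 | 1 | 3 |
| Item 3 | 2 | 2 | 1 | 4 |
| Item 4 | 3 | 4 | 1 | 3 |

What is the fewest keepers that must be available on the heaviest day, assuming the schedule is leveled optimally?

Early-start (Item 1@1, Item 2@1, Item 3@1, Item 4@1) gives peak 10: d1:10  d2:10  d3:7  d4:0  d5:0.
Shift Item 4→3.
Schedule Item 1@1, Item 2@1, Item 3@1, Item 4@3: d1:6  d2:6  d3:7  d4:4  d5:4 — peak 7.

7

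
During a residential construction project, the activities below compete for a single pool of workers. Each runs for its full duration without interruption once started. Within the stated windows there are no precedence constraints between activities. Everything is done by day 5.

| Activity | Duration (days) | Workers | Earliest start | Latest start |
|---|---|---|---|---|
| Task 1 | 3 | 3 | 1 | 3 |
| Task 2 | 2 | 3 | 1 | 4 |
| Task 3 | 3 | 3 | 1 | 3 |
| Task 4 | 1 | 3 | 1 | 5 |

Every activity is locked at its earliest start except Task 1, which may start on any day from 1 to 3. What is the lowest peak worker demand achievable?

9

Task 1@1: d1:12  d2:9  d3:6  d4:0  d5:0 → peak 12
Task 1@2: d1:9  d2:9  d3:6  d4:3  d5:0 → peak 9
Task 1@3: d1:9  d2:6  d3:6  d4:3  d5:3 → peak 9
Best is Task 1@2, peak 9.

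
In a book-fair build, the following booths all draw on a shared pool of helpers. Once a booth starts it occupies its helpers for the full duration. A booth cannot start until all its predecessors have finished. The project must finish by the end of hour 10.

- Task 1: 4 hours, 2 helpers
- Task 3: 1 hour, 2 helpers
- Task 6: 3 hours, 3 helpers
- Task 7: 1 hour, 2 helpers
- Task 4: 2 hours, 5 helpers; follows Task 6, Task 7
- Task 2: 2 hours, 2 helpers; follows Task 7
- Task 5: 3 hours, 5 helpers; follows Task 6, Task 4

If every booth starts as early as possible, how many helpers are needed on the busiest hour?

9

Early-start schedule: Task 1@1, Task 3@1, Task 6@1, Task 7@1, Task 4@4, Task 2@2, Task 5@6.
Load per hour: hour 1: 9, hour 2: 7, hour 3: 7, hour 4: 7, hour 5: 5, hour 6: 5, hour 7: 5, hour 8: 5, hour 9: 0, hour 10: 0.
Peak is 9.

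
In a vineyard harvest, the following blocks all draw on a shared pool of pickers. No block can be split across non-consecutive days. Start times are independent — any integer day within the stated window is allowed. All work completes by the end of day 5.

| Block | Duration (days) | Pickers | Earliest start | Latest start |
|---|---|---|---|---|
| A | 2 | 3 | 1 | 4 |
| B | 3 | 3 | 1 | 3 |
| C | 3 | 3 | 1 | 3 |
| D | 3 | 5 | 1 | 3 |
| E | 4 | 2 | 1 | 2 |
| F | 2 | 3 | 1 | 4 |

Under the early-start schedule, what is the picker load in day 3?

13

At early start, day 3 has: B, C, D, E.
Demand: 3 + 3 + 5 + 2 = 13.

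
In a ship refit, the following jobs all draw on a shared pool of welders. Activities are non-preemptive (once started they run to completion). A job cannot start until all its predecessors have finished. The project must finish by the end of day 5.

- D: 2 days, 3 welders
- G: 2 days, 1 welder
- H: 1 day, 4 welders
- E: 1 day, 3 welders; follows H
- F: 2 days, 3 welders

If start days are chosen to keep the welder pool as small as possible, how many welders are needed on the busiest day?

6

Early-start (D@1, G@1, H@1, E@2, F@1) gives peak 11: d1:11  d2:10  d3:0  d4:0  d5:0.
Shift H→3, E→4, F→4.
Schedule D@1, G@1, H@3, E@4, F@4: d1:4  d2:4  d3:4  d4:6  d5:3 — peak 6.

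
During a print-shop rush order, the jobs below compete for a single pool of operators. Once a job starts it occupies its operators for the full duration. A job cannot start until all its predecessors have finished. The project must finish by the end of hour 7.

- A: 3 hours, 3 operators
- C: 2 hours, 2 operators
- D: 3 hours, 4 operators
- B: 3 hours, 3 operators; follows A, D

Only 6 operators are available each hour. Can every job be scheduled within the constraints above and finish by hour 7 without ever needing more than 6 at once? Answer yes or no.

The minimum achievable peak is 7; 6 < 7, so no feasible schedule stays within the cap.

no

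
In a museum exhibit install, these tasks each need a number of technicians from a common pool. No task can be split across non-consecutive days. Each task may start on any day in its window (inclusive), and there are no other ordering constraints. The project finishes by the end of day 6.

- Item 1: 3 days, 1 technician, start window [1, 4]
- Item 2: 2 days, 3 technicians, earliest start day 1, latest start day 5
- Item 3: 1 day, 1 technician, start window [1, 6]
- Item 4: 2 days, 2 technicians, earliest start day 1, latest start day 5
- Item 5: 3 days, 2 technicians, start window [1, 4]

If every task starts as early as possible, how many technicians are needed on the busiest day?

Early-start schedule: Item 1@1, Item 2@1, Item 3@1, Item 4@1, Item 5@1.
Load per day: day 1: 9, day 2: 8, day 3: 3, day 4: 0, day 5: 0, day 6: 0.
Peak is 9.

9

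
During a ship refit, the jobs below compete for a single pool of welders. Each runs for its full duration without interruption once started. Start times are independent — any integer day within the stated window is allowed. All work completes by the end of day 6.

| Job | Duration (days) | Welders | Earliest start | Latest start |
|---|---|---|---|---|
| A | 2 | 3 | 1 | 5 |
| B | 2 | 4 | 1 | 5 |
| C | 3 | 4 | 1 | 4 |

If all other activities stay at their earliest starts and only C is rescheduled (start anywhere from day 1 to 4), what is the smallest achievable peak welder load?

C@1: d1:11  d2:11  d3:4  d4:0  d5:0  d6:0 → peak 11
C@2: d1:7  d2:11  d3:4  d4:4  d5:0  d6:0 → peak 11
C@3: d1:7  d2:7  d3:4  d4:4  d5:4  d6:0 → peak 7
C@4: d1:7  d2:7  d3:0  d4:4  d5:4  d6:4 → peak 7
Best is C@3, peak 7.

7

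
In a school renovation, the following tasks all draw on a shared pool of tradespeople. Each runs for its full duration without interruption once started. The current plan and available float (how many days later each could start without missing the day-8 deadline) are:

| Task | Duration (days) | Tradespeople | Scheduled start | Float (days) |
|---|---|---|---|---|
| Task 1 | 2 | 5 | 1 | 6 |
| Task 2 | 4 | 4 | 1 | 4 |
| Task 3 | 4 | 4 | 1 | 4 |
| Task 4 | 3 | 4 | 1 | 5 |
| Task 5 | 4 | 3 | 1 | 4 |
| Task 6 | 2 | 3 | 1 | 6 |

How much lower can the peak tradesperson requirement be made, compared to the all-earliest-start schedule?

Early-start peak: d1:23  d2:23  d3:15  d4:11  d5:0  d6:0  d7:0  d8:0 ⇒ 23.
Leveled (Task 1@1, Task 2@1, Task 3@3, Task 4@5, Task 5@3, Task 6@7): d1:9  d2:9  d3:11  d4:11  d5:11  d6:11  d7:7  d8:3 ⇒ 11.
Reduction 23 − 11 = 12.

12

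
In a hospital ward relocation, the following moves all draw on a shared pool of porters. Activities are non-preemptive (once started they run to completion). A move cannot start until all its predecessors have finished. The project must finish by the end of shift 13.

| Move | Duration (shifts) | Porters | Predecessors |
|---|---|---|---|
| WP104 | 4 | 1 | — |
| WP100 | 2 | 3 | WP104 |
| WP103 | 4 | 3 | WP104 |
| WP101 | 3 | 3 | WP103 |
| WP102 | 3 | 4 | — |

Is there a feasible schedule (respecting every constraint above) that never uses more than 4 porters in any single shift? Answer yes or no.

no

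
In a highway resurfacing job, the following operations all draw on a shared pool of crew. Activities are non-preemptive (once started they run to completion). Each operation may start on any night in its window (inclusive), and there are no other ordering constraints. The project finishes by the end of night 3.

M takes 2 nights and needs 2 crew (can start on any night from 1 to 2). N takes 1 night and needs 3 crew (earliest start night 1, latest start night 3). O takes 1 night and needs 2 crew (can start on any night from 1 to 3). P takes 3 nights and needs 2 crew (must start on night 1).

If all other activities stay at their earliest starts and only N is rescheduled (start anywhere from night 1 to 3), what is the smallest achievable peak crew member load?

N@1: n1:9  n2:4  n3:2 → peak 9
N@2: n1:6  n2:7  n3:2 → peak 7
N@3: n1:6  n2:4  n3:5 → peak 6
Best is N@3, peak 6.

6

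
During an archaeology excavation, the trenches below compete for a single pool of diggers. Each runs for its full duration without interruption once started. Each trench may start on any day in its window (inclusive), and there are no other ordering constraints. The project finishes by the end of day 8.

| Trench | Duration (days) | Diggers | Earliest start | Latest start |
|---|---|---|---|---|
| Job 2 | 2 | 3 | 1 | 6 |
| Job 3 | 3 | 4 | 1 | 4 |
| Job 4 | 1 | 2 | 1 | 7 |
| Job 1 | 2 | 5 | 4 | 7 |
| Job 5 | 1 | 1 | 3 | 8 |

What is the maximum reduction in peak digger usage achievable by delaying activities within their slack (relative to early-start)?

Early-start peak: d1:9  d2:7  d3:5  d4:5  d5:5  d6:0  d7:0  d8:0 ⇒ 9.
Leveled (Job 2@1, Job 3@3, Job 4@1, Job 1@6, Job 5@3): d1:5  d2:3  d3:5  d4:4  d5:4  d6:5  d7:5  d8:0 ⇒ 5.
Reduction 9 − 5 = 4.

4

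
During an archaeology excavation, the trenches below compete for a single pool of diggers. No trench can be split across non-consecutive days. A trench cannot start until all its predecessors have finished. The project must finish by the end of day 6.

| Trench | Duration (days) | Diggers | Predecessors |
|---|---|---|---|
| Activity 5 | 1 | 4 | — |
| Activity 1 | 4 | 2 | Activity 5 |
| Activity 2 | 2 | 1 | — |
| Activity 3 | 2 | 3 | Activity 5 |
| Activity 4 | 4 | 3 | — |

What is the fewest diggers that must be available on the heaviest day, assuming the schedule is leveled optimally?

Early-start (Activity 5@1, Activity 1@2, Activity 2@1, Activity 3@2, Activity 4@1) gives peak 9: d1:8  d2:9  d3:8  d4:5  d5:2  d6:0.
Shift Activity 2→2, Activity 3→5.
Schedule Activity 5@1, Activity 1@2, Activity 2@2, Activity 3@5, Activity 4@1: d1:7  d2:6  d3:6  d4:5  d5:5  d6:3 — peak 7.

7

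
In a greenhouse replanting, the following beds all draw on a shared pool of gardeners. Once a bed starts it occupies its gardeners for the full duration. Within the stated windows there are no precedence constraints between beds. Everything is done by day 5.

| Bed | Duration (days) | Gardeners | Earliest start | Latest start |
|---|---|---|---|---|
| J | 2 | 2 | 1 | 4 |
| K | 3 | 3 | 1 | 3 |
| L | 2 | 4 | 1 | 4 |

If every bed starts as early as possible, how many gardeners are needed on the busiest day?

9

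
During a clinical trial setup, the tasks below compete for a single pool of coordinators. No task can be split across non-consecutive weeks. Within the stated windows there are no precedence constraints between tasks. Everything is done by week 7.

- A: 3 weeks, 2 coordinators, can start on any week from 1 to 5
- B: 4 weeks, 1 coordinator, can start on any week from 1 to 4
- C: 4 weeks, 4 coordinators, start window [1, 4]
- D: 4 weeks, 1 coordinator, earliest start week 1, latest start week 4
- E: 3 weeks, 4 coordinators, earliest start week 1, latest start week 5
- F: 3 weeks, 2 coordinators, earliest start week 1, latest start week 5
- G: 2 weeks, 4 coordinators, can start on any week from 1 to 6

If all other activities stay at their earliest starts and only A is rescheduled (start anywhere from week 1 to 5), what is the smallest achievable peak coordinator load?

A@1: w1:18  w2:18  w3:14  w4:6  w5:0  w6:0  w7:0 → peak 18
A@2: w1:16  w2:18  w3:14  w4:8  w5:0  w6:0  w7:0 → peak 18
A@3: w1:16  w2:16  w3:14  w4:8  w5:2  w6:0  w7:0 → peak 16
A@4: w1:16  w2:16  w3:12  w4:8  w5:2  w6:2  w7:0 → peak 16
A@5: w1:16  w2:16  w3:12  w4:6  w5:2  w6:2  w7:2 → peak 16
Best is A@3, peak 16.

16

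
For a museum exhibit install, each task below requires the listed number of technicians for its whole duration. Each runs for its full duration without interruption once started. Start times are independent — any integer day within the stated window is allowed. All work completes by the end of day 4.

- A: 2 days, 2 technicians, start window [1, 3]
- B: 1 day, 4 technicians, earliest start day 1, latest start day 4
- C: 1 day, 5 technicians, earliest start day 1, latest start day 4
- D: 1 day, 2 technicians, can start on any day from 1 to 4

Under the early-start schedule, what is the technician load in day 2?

At early start, day 2 has: A.
Demand: 2 = 2.

2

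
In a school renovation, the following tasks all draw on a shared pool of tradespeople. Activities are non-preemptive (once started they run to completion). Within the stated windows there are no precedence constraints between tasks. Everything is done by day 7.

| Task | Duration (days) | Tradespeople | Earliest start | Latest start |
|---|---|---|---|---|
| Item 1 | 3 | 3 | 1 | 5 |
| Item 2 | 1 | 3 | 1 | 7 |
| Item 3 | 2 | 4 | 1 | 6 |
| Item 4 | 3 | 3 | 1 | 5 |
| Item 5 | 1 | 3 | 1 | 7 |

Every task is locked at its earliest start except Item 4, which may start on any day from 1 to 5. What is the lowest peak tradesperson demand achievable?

13

Item 4@1: d1:16  d2:10  d3:6  d4:0  d5:0  d6:0  d7:0 → peak 16
Item 4@2: d1:13  d2:10  d3:6  d4:3  d5:0  d6:0  d7:0 → peak 13
Item 4@3: d1:13  d2:7  d3:6  d4:3  d5:3  d6:0  d7:0 → peak 13
Item 4@4: d1:13  d2:7  d3:3  d4:3  d5:3  d6:3  d7:0 → peak 13
Item 4@5: d1:13  d2:7  d3:3  d4:0  d5:3  d6:3  d7:3 → peak 13
Best is Item 4@2, peak 13.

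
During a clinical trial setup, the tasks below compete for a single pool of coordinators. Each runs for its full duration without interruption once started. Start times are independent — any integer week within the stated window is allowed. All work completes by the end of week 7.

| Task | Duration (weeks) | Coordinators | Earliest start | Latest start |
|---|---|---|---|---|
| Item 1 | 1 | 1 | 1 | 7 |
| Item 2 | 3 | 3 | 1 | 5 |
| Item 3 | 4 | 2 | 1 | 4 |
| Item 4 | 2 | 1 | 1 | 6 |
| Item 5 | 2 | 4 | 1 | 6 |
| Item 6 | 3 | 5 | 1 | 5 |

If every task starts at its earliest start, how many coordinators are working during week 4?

At early start, week 4 has: Item 3.
Demand: 2 = 2.

2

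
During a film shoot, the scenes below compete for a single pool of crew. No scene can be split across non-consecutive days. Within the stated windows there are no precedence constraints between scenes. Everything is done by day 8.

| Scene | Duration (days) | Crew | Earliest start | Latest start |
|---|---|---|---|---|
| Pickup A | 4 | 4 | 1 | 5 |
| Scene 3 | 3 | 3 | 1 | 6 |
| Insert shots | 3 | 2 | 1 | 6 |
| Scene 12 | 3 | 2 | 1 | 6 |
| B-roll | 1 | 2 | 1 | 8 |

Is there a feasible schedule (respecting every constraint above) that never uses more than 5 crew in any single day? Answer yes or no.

The minimum achievable peak is 6; 5 < 6, so no feasible schedule stays within the cap.

no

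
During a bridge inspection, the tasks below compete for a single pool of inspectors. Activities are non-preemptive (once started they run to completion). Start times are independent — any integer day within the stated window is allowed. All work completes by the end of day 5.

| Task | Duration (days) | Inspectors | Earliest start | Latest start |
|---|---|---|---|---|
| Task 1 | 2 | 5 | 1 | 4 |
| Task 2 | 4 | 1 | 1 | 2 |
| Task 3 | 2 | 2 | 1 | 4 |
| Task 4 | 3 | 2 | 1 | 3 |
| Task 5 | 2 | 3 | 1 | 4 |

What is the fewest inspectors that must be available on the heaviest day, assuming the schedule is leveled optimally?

8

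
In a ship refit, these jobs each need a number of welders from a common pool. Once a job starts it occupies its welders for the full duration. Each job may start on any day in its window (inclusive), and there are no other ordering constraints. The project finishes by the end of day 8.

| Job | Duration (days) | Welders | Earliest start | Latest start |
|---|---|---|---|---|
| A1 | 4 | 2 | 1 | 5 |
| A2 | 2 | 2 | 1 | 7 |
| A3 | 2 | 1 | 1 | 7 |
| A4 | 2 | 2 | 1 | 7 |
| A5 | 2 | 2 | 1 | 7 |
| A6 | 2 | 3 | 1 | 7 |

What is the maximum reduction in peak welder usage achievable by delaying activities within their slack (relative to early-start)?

8

Early-start peak: d1:12  d2:12  d3:2  d4:2  d5:0  d6:0  d7:0  d8:0 ⇒ 12.
Leveled (A1@1, A2@1, A3@3, A4@5, A5@5, A6@7): d1:4  d2:4  d3:3  d4:3  d5:4  d6:4  d7:3  d8:3 ⇒ 4.
Reduction 12 − 4 = 8.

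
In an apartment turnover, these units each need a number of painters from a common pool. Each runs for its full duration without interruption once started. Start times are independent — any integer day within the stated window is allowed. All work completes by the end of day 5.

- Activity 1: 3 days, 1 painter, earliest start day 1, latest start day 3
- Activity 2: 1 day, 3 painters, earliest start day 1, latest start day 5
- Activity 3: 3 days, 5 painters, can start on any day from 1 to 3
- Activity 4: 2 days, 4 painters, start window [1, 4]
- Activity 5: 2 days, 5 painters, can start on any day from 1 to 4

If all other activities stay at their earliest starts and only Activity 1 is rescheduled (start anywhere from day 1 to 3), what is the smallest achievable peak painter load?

Activity 1@1: d1:18  d2:15  d3:6  d4:0  d5:0 → peak 18
Activity 1@2: d1:17  d2:15  d3:6  d4:1  d5:0 → peak 17
Activity 1@3: d1:17  d2:14  d3:6  d4:1  d5:1 → peak 17
Best is Activity 1@2, peak 17.

17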